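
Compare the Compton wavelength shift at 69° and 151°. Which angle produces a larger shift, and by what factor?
151° produces the larger shift by a factor of 2.922

Calculate both shifts using Δλ = λ_C(1 - cos θ):

For θ₁ = 69°:
Δλ₁ = 2.4263 × (1 - cos(69°))
Δλ₁ = 2.4263 × 0.6416
Δλ₁ = 1.5568 pm

For θ₂ = 151°:
Δλ₂ = 2.4263 × (1 - cos(151°))
Δλ₂ = 2.4263 × 1.8746
Δλ₂ = 4.5484 pm

The 151° angle produces the larger shift.
Ratio: 4.5484/1.5568 = 2.922

(Intermediate values are shown rounded; full precision is carried through to the final answer.)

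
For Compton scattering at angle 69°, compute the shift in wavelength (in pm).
1.5568 pm

Using the Compton scattering formula:
Δλ = λ_C(1 - cos θ)

where λ_C = h/(m_e·c) ≈ 2.4263 pm is the Compton wavelength of an electron.

For θ = 69°:
cos(69°) = 0.3584
1 - cos(69°) = 0.6416

Δλ = 2.4263 × 0.6416
Δλ = 1.5568 pm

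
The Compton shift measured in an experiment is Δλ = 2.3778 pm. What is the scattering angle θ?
88.85°

From the Compton formula Δλ = λ_C(1 - cos θ), we can solve for θ:

cos θ = 1 - Δλ/λ_C

Given:
- Δλ = 2.3778 pm
- λ_C = h/(m_e·c) ≈ 2.42631024 pm

cos θ = 1 - 2.3778/2.42631024
cos θ = 1 - 0.980007
cos θ = 0.019993

θ = arccos(0.019993)
θ = 88.85°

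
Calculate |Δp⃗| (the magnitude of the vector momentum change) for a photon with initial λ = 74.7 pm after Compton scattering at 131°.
1.5732e-23 kg·m/s

Photon momentum magnitude is p = h/λ.

Initial momentum:
p₀ = h/λ = 6.6261e-34/7.4700e-11 = 8.8702e-24 kg·m/s

After scattering:
λ' = λ + Δλ = 74.7 + 4.0181 = 78.7181 pm
p' = h/λ' = 6.6261e-34/7.8718e-11 = 8.4175e-24 kg·m/s

Momentum is a vector; the scattered photon's direction makes angle θ = 131° with the incident direction. The magnitude of the vector change Δp⃗ = p⃗₀ − p⃗' is found from the law of cosines:
|Δp⃗|² = p₀² + p'² − 2p₀p'cos θ
|Δp⃗|² = (8.8702e-24)² + (8.4175e-24)² − 2·8.8702e-24·8.4175e-24·cos(131°)
|Δp⃗| = 1.5732e-23 kg·m/s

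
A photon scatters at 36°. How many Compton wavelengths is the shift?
0.1910 λ_C

The Compton shift formula is:
Δλ = λ_C(1 - cos θ)

Dividing both sides by λ_C:
Δλ/λ_C = 1 - cos θ

For θ = 36°:
Δλ/λ_C = 1 - cos(36°)
Δλ/λ_C = 1 - 0.8090
Δλ/λ_C = 0.1910

This means the shift is 0.1910 × λ_C = 0.4634 pm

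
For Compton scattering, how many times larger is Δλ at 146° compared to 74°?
146° produces the larger shift by a factor of 2.525

Calculate both shifts using Δλ = λ_C(1 - cos θ):

For θ₁ = 74°:
Δλ₁ = 2.4263 × (1 - cos(74°))
Δλ₁ = 2.4263 × 0.7244
Δλ₁ = 1.7575 pm

For θ₂ = 146°:
Δλ₂ = 2.4263 × (1 - cos(146°))
Δλ₂ = 2.4263 × 1.8290
Δλ₂ = 4.4378 pm

The 146° angle produces the larger shift.
Ratio: 4.4378/1.7575 = 2.525

(Intermediate values are shown rounded; full precision is carried through to the final answer.)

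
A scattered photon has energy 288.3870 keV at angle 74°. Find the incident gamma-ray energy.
487.8000 keV

Convert final energy to wavelength (hc ≈ 1239.842 keV·pm):
λ' = hc/E' = 1239.842 / 288.3870 = 4.2992 pm

Calculate the Compton shift:
Δλ = λ_C(1 - cos(74°))
Δλ = 2.4263 × (1 - cos(74°))
Δλ = 1.7575 pm

Initial wavelength:
λ = λ' - Δλ = 4.2992 - 1.7575 = 2.5417 pm

Initial energy:
E = hc/λ = 1239.842 / 2.5417 = 487.8000 keV

(Intermediate values are shown rounded; full precision is carried through to the final answer.)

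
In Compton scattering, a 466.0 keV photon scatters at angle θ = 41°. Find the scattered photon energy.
380.8154 keV

First convert energy to wavelength:
λ = hc/E, with hc ≈ 1239.842 keV·pm (i.e. 1239.842 eV·nm)

For E = 466.0 keV = 466000 eV:
λ = 1239.842 keV·pm / 466.0 keV
λ = 2.6606 pm

Calculate the Compton shift:
Δλ = λ_C(1 - cos(41°)) = 2.4263 × 0.2453
Δλ = 0.5952 pm

Final wavelength:
λ' = 2.6606 + 0.5952 = 3.2558 pm

Final energy:
E' = hc/λ' = 1239.842 / 3.2558 = 380.8154 keV

(Intermediate values are shown rounded; full precision is carried through to the final answer.)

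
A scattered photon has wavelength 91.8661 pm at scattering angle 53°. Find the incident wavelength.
90.9000 pm

From λ' = λ + Δλ, we have λ = λ' - Δλ

First calculate the Compton shift:
Δλ = λ_C(1 - cos θ)
Δλ = 2.4263 × (1 - cos(53°))
Δλ = 2.4263 × 0.3982
Δλ = 0.9661 pm

Initial wavelength:
λ = λ' - Δλ
λ = 91.8661 - 0.9661
λ = 90.9000 pm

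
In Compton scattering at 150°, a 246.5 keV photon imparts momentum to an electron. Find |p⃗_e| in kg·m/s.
1.9489e-22 kg·m/s

The electron is initially at rest, so by conservation of momentum:
p⃗_e = p⃗₀ − p⃗'  (incident photon momentum minus scattered photon momentum)

Photon momentum magnitudes (p = h/λ = E/c):
λ₀ = hc/E₀ = 5.0298 pm → p₀ = h/λ₀ = 1.3174e-22 kg·m/s
Δλ = λ_C(1 − cos 150°) = 4.5276 pm
λ' = 9.5573 pm → p' = h/λ' = 6.9330e-23 kg·m/s

The scattered photon makes angle θ = 150° with the incident direction, so by the law of cosines:
|p⃗_e|² = p₀² + p'² − 2p₀p'cos θ
|p⃗_e|² = (1.3174e-22)² + (6.9330e-23)² − 2·1.3174e-22·6.9330e-23·cos(150°)
|p⃗_e| = 1.9489e-22 kg·m/s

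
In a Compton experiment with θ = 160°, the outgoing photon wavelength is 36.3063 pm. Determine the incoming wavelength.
31.6000 pm

From λ' = λ + Δλ, we have λ = λ' - Δλ

First calculate the Compton shift:
Δλ = λ_C(1 - cos θ)
Δλ = 2.4263 × (1 - cos(160°))
Δλ = 2.4263 × 1.9397
Δλ = 4.7063 pm

Initial wavelength:
λ = λ' - Δλ
λ = 36.3063 - 4.7063
λ = 31.6000 pm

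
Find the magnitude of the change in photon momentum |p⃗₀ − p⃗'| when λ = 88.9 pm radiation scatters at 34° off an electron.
4.3483e-24 kg·m/s

Photon momentum magnitude is p = h/λ.

Initial momentum:
p₀ = h/λ = 6.6261e-34/8.8900e-11 = 7.4534e-24 kg·m/s

After scattering:
λ' = λ + Δλ = 88.9 + 0.4148 = 89.3148 pm
p' = h/λ' = 6.6261e-34/8.9315e-11 = 7.4188e-24 kg·m/s

Momentum is a vector; the scattered photon's direction makes angle θ = 34° with the incident direction. The magnitude of the vector change Δp⃗ = p⃗₀ − p⃗' is found from the law of cosines:
|Δp⃗|² = p₀² + p'² − 2p₀p'cos θ
|Δp⃗|² = (7.4534e-24)² + (7.4188e-24)² − 2·7.4534e-24·7.4188e-24·cos(34°)
|Δp⃗| = 4.3483e-24 kg·m/s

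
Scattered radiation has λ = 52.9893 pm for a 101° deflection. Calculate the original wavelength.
50.1000 pm

From λ' = λ + Δλ, we have λ = λ' - Δλ

First calculate the Compton shift:
Δλ = λ_C(1 - cos θ)
Δλ = 2.4263 × (1 - cos(101°))
Δλ = 2.4263 × 1.1908
Δλ = 2.8893 pm

Initial wavelength:
λ = λ' - Δλ
λ = 52.9893 - 2.8893
λ = 50.1000 pm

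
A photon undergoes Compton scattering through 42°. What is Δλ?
0.6232 pm

Using the Compton scattering formula:
Δλ = λ_C(1 - cos θ)

where λ_C = h/(m_e·c) ≈ 2.4263 pm is the Compton wavelength of an electron.

For θ = 42°:
cos(42°) = 0.7431
1 - cos(42°) = 0.2569

Δλ = 2.4263 × 0.2569
Δλ = 0.6232 pm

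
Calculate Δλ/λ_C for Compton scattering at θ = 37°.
0.2014 λ_C

The Compton shift formula is:
Δλ = λ_C(1 - cos θ)

Dividing both sides by λ_C:
Δλ/λ_C = 1 - cos θ

For θ = 37°:
Δλ/λ_C = 1 - cos(37°)
Δλ/λ_C = 1 - 0.7986
Δλ/λ_C = 0.2014

This means the shift is 0.2014 × λ_C = 0.4886 pm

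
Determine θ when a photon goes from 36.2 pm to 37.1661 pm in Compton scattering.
53.00°

First find the wavelength shift:
Δλ = λ' - λ = 37.1661 - 36.2 = 0.9661 pm

Using Δλ = λ_C(1 - cos θ), with λ_C = h/(m_e·c) ≈ 2.42631024 pm:
cos θ = 1 - Δλ/λ_C
cos θ = 1 - 0.9661/2.42631024
cos θ = 0.601823

θ = arccos(0.601823)
θ = 53.00°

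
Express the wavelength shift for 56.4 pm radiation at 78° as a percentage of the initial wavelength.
3.4075%

Calculate the Compton shift:
Δλ = λ_C(1 - cos(78°))
Δλ = 2.4263 × (1 - cos(78°))
Δλ = 2.4263 × 0.7921
Δλ = 1.9219 pm

Percentage change:
(Δλ/λ₀) × 100 = (1.9219/56.4) × 100
= 3.4075%

(Intermediate values are shown rounded; full precision is carried through to the final answer.)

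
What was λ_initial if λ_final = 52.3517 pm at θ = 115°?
48.9000 pm

From λ' = λ + Δλ, we have λ = λ' - Δλ

First calculate the Compton shift:
Δλ = λ_C(1 - cos θ)
Δλ = 2.4263 × (1 - cos(115°))
Δλ = 2.4263 × 1.4226
Δλ = 3.4517 pm

Initial wavelength:
λ = λ' - Δλ
λ = 52.3517 - 3.4517
λ = 48.9000 pm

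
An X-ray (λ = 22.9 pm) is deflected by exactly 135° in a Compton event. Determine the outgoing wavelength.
27.0420 pm

Using the Compton formula: λ' = λ + λ_C(1 − cos θ)

For θ = 135°, cos θ = -√2/2 (exact) ≈ -0.7071, so:
1 − cos 135° = 1 − (-√2/2) ≈ 1.7071

Δλ = λ_C × 1.7071 = 2.4263 × 1.7071 = 4.1420 pm

λ' = 22.9 + 4.1420 = 27.0420 pm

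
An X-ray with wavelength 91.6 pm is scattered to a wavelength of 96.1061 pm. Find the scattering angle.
149.00°

First find the wavelength shift:
Δλ = λ' - λ = 96.1061 - 91.6 = 4.5061 pm

Using Δλ = λ_C(1 - cos θ), with λ_C = h/(m_e·c) ≈ 2.42631024 pm:
cos θ = 1 - Δλ/λ_C
cos θ = 1 - 4.5061/2.42631024
cos θ = -0.857182

θ = arccos(-0.857182)
θ = 149.00°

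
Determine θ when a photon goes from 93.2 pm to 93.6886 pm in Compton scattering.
37.00°

First find the wavelength shift:
Δλ = λ' - λ = 93.6886 - 93.2 = 0.4886 pm

Using Δλ = λ_C(1 - cos θ), with λ_C = h/(m_e·c) ≈ 2.42631024 pm:
cos θ = 1 - Δλ/λ_C
cos θ = 1 - 0.4886/2.42631024
cos θ = 0.798624

θ = arccos(0.798624)
θ = 37.00°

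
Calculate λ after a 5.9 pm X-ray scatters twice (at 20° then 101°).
8.9356 pm

Apply Compton shift twice:

First scattering at θ₁ = 20°:
Δλ₁ = λ_C(1 - cos(20°))
Δλ₁ = 2.4263 × 0.0603
Δλ₁ = 0.1463 pm

After first scattering:
λ₁ = 5.9 + 0.1463 = 6.0463 pm

Second scattering at θ₂ = 101°:
Δλ₂ = λ_C(1 - cos(101°))
Δλ₂ = 2.4263 × 1.1908
Δλ₂ = 2.8893 pm

Final wavelength:
λ₂ = 6.0463 + 2.8893 = 8.9356 pm

Total shift: Δλ_total = 0.1463 + 2.8893 = 3.0356 pm

(Intermediate values are shown rounded; full precision is carried through to the final answer.)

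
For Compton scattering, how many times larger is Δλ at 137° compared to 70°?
137° produces the larger shift by a factor of 2.631

Calculate both shifts using Δλ = λ_C(1 - cos θ):

For θ₁ = 70°:
Δλ₁ = 2.4263 × (1 - cos(70°))
Δλ₁ = 2.4263 × 0.6580
Δλ₁ = 1.5965 pm

For θ₂ = 137°:
Δλ₂ = 2.4263 × (1 - cos(137°))
Δλ₂ = 2.4263 × 1.7314
Δλ₂ = 4.2008 pm

The 137° angle produces the larger shift.
Ratio: 4.2008/1.5965 = 2.631

(Intermediate values are shown rounded; full precision is carried through to the final answer.)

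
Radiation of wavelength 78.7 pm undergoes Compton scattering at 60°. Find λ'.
79.9132 pm

Using the Compton formula: λ' = λ + λ_C(1 − cos θ)

For θ = 60°, cos θ = 1/2 (exact) = 0.5000, so:
1 − cos 60° = 1 − (1/2) = 0.5000

Δλ = λ_C × 0.5000 = 2.4263 × 0.5000 = 1.2132 pm

λ' = 78.7 + 1.2132 = 79.9132 pm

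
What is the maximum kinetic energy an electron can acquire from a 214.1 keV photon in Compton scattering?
97.6126 keV

Maximum energy transfer occurs at θ = 180° (backscattering).

Initial photon: E₀ = 214.1 keV → λ₀ = 5.7909 pm

Maximum Compton shift (at 180°):
Δλ_max = 2λ_C = 2 × 2.4263 = 4.8526 pm

Final wavelength:
λ' = 5.7909 + 4.8526 = 10.6436 pm

Minimum photon energy (maximum energy to electron):
E'_min = hc/λ' = 116.4874 keV

Maximum electron kinetic energy:
K_max = E₀ - E'_min = 214.1000 - 116.4874 = 97.6126 keV

(Intermediate values are shown rounded; full precision is carried through to the final answer.)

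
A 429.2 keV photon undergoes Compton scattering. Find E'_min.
160.1584 keV (at θ = 180°)

The scattered photon has minimum energy when its wavelength is maximum, i.e., when the Compton shift Δλ = λ_C(1 − cos θ) is maximum. This occurs at θ = 180° (backscattering), giving Δλ_max = 2λ_C = 4.8526 pm.

Initial wavelength: λ₀ = hc/E₀ = 2.8887 pm
Maximum final wavelength: λ'_max = λ₀ + 2λ_C = 2.8887 + 4.8526 = 7.7413 pm
Minimum final energy: E'_min = hc/λ'_max = 160.1584 keV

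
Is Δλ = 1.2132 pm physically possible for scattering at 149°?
No, inconsistent

Calculate the expected shift for θ = 149°:

Δλ_expected = λ_C(1 - cos(149°))
Δλ_expected = 2.4263 × (1 - cos(149°))
Δλ_expected = 2.4263 × 1.8572
Δλ_expected = 4.5061 pm

Given shift: 1.2132 pm
Expected shift: 4.5061 pm
Difference: 3.2929 pm

The values do not match. The given shift corresponds to θ ≈ 60.0°, not 149°.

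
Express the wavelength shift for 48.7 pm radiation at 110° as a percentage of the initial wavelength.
6.6862%

Calculate the Compton shift:
Δλ = λ_C(1 - cos(110°))
Δλ = 2.4263 × (1 - cos(110°))
Δλ = 2.4263 × 1.3420
Δλ = 3.2562 pm

Percentage change:
(Δλ/λ₀) × 100 = (3.2562/48.7) × 100
= 6.6862%

(Intermediate values are shown rounded; full precision is carried through to the final answer.)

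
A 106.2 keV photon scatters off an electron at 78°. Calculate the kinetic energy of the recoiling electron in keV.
15.0113 keV

By energy conservation: K_e = E_initial - E_final

First find the scattered photon energy:
Initial wavelength: λ = hc/E = 11.6746 pm
Compton shift: Δλ = λ_C(1 - cos(78°)) = 1.9219 pm
Final wavelength: λ' = 11.6746 + 1.9219 = 13.5964 pm
Final photon energy: E' = hc/λ' = 91.1887 keV

Electron kinetic energy:
K_e = E - E' = 106.2000 - 91.1887 = 15.0113 keV

(Intermediate values are shown rounded; full precision is carried through to the final answer.)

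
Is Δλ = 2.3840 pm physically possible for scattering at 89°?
Yes, consistent

Calculate the expected shift for θ = 89°:

Δλ_expected = λ_C(1 - cos(89°))
Δλ_expected = 2.4263 × (1 - cos(89°))
Δλ_expected = 2.4263 × 0.9825
Δλ_expected = 2.3840 pm

Given shift: 2.3840 pm
Expected shift: 2.3840 pm
Difference: 0.0000 pm

The values match. This is consistent with Compton scattering at the stated angle.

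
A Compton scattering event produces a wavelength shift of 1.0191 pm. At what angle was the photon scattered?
54.55°

From the Compton formula Δλ = λ_C(1 - cos θ), we can solve for θ:

cos θ = 1 - Δλ/λ_C

Given:
- Δλ = 1.0191 pm
- λ_C = h/(m_e·c) ≈ 2.42631024 pm

cos θ = 1 - 1.0191/2.42631024
cos θ = 1 - 0.420020
cos θ = 0.579980

θ = arccos(0.579980)
θ = 54.55°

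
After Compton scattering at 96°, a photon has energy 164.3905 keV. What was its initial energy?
255.0000 keV

Convert final energy to wavelength (hc ≈ 1239.842 keV·pm):
λ' = hc/E' = 1239.842 / 164.3905 = 7.5421 pm

Calculate the Compton shift:
Δλ = λ_C(1 - cos(96°))
Δλ = 2.4263 × (1 - cos(96°))
Δλ = 2.6799 pm

Initial wavelength:
λ = λ' - Δλ = 7.5421 - 2.6799 = 4.8621 pm

Initial energy:
E = hc/λ = 1239.842 / 4.8621 = 255.0000 keV

(Intermediate values are shown rounded; full precision is carried through to the final answer.)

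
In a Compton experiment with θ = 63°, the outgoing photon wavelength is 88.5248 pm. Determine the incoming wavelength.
87.2000 pm

From λ' = λ + Δλ, we have λ = λ' - Δλ

First calculate the Compton shift:
Δλ = λ_C(1 - cos θ)
Δλ = 2.4263 × (1 - cos(63°))
Δλ = 2.4263 × 0.5460
Δλ = 1.3248 pm

Initial wavelength:
λ = λ' - Δλ
λ = 88.5248 - 1.3248
λ = 87.2000 pm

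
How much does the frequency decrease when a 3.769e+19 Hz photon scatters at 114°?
1.132e+19 Hz (decrease)

Convert frequency to wavelength (c = 299792458 m/s):
λ₀ = c/f₀ = 299792458/3.769e+19 = 7.9541644e-12 m = 7.9542 pm

Calculate Compton shift:
Δλ = λ_C(1 - cos(114°)) = 3.4132 pm

Final wavelength:
λ' = λ₀ + Δλ = 7.9542 + 3.4132 = 11.3673 pm

Final frequency:
f' = c/λ' = 299792458/1.1367344e-11 = 2.6373132e+19 Hz

Frequency shift (decrease):
Δf = f₀ - f' = 3.769e+19 - 2.6373132e+19 = 1.132e+19 Hz

(Intermediate values are shown rounded; full precision is carried through to the final answer.)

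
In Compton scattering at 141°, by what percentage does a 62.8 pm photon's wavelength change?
6.8661%

Calculate the Compton shift:
Δλ = λ_C(1 - cos(141°))
Δλ = 2.4263 × (1 - cos(141°))
Δλ = 2.4263 × 1.7771
Δλ = 4.3119 pm

Percentage change:
(Δλ/λ₀) × 100 = (4.3119/62.8) × 100
= 6.8661%

(Intermediate values are shown rounded; full precision is carried through to the final answer.)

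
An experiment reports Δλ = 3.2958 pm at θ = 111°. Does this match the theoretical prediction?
Yes, consistent

Calculate the expected shift for θ = 111°:

Δλ_expected = λ_C(1 - cos(111°))
Δλ_expected = 2.4263 × (1 - cos(111°))
Δλ_expected = 2.4263 × 1.3584
Δλ_expected = 3.2958 pm

Given shift: 3.2958 pm
Expected shift: 3.2958 pm
Difference: 0.0000 pm

The values match. This is consistent with Compton scattering at the stated angle.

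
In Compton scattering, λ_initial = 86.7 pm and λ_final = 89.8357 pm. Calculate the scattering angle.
107.00°

First find the wavelength shift:
Δλ = λ' - λ = 89.8357 - 86.7 = 3.1357 pm

Using Δλ = λ_C(1 - cos θ), with λ_C = h/(m_e·c) ≈ 2.42631024 pm:
cos θ = 1 - Δλ/λ_C
cos θ = 1 - 3.1357/2.42631024
cos θ = -0.292374

θ = arccos(-0.292374)
θ = 107.00°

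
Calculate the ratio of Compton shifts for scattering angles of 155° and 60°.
155° produces the larger shift by a factor of 3.813

Calculate both shifts using Δλ = λ_C(1 - cos θ):

For θ₁ = 60°:
Δλ₁ = 2.4263 × (1 - cos(60°))
Δλ₁ = 2.4263 × 0.5000
Δλ₁ = 1.2132 pm

For θ₂ = 155°:
Δλ₂ = 2.4263 × (1 - cos(155°))
Δλ₂ = 2.4263 × 1.9063
Δλ₂ = 4.6253 pm

The 155° angle produces the larger shift.
Ratio: 4.6253/1.2132 = 3.813

(Intermediate values are shown rounded; full precision is carried through to the final answer.)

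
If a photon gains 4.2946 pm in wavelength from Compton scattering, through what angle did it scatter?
140.36°

From the Compton formula Δλ = λ_C(1 - cos θ), we can solve for θ:

cos θ = 1 - Δλ/λ_C

Given:
- Δλ = 4.2946 pm
- λ_C = h/(m_e·c) ≈ 2.42631024 pm

cos θ = 1 - 4.2946/2.42631024
cos θ = 1 - 1.770013
cos θ = -0.770013

θ = arccos(-0.770013)
θ = 140.36°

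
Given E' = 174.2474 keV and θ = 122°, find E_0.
364.3002 keV

Convert final energy to wavelength (hc ≈ 1239.842 keV·pm):
λ' = hc/E' = 1239.842 / 174.2474 = 7.1154 pm

Calculate the Compton shift:
Δλ = λ_C(1 - cos(122°))
Δλ = 2.4263 × (1 - cos(122°))
Δλ = 3.7121 pm

Initial wavelength:
λ = λ' - Δλ = 7.1154 - 3.7121 = 3.4034 pm

Initial energy:
E = hc/λ = 1239.842 / 3.4034 = 364.3002 keV

(Intermediate values are shown rounded; full precision is carried through to the final answer.)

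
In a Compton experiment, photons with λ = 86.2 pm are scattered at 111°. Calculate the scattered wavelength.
89.4958 pm

Using the Compton scattering formula:
λ' = λ + Δλ = λ + λ_C(1 - cos θ)

Given:
- Initial wavelength λ = 86.2 pm
- Scattering angle θ = 111°
- Compton wavelength λ_C ≈ 2.4263 pm

Calculate the shift:
Δλ = 2.4263 × (1 - cos(111°))
Δλ = 2.4263 × 1.3584
Δλ = 3.2958 pm

Final wavelength:
λ' = 86.2 + 3.2958 = 89.4958 pm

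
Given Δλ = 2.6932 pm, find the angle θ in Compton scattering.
96.32°

From the Compton formula Δλ = λ_C(1 - cos θ), we can solve for θ:

cos θ = 1 - Δλ/λ_C

Given:
- Δλ = 2.6932 pm
- λ_C = h/(m_e·c) ≈ 2.42631024 pm

cos θ = 1 - 2.6932/2.42631024
cos θ = 1 - 1.109998
cos θ = -0.109998

θ = arccos(-0.109998)
θ = 96.32°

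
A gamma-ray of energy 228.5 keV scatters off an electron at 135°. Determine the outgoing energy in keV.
129.5825 keV

First convert energy to wavelength:
λ = hc/E, with hc ≈ 1239.842 keV·pm (i.e. 1239.842 eV·nm)

For E = 228.5 keV = 228500 eV:
λ = 1239.842 keV·pm / 228.5 keV
λ = 5.4260 pm

Calculate the Compton shift:
Δλ = λ_C(1 - cos(135°)) = 2.4263 × 1.7071
Δλ = 4.1420 pm

Final wavelength:
λ' = 5.4260 + 4.1420 = 9.5680 pm

Final energy:
E' = hc/λ' = 1239.842 / 9.5680 = 129.5825 keV

(Intermediate values are shown rounded; full precision is carried through to the final answer.)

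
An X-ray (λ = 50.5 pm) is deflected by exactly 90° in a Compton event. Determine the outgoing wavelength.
52.9263 pm

Using the Compton formula: λ' = λ + λ_C(1 − cos θ)

For θ = 90°, cos θ = 0 (exact) = 0.0000, so:
1 − cos 90° = 1 − (0) = 1.0000

Δλ = λ_C × 1.0000 = 2.4263 × 1.0000 = 2.4263 pm

λ' = 50.5 + 2.4263 = 52.9263 pm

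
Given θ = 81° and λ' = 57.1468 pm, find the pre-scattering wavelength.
55.1000 pm

From λ' = λ + Δλ, we have λ = λ' - Δλ

First calculate the Compton shift:
Δλ = λ_C(1 - cos θ)
Δλ = 2.4263 × (1 - cos(81°))
Δλ = 2.4263 × 0.8436
Δλ = 2.0468 pm

Initial wavelength:
λ = λ' - Δλ
λ = 57.1468 - 2.0468
λ = 55.1000 pm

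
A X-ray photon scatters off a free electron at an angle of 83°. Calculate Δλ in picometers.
2.1306 pm

Using the Compton scattering formula:
Δλ = λ_C(1 - cos θ)

where λ_C = h/(m_e·c) ≈ 2.4263 pm is the Compton wavelength of an electron.

For θ = 83°:
cos(83°) = 0.1219
1 - cos(83°) = 0.8781

Δλ = 2.4263 × 0.8781
Δλ = 2.1306 pm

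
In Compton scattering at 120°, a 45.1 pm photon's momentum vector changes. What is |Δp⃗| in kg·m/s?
2.4503e-23 kg·m/s

Photon momentum magnitude is p = h/λ.

Initial momentum:
p₀ = h/λ = 6.6261e-34/4.5100e-11 = 1.4692e-23 kg·m/s

After scattering:
λ' = λ + Δλ = 45.1 + 3.6395 = 48.7395 pm
p' = h/λ' = 6.6261e-34/4.8739e-11 = 1.3595e-23 kg·m/s

Momentum is a vector; the scattered photon's direction makes angle θ = 120° with the incident direction. The magnitude of the vector change Δp⃗ = p⃗₀ − p⃗' is found from the law of cosines:
|Δp⃗|² = p₀² + p'² − 2p₀p'cos θ
|Δp⃗|² = (1.4692e-23)² + (1.3595e-23)² − 2·1.4692e-23·1.3595e-23·cos(120°)
|Δp⃗| = 2.4503e-23 kg·m/s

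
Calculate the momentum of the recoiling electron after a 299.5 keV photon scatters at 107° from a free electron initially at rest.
2.0601e-22 kg·m/s

The electron is initially at rest, so by conservation of momentum:
p⃗_e = p⃗₀ − p⃗'  (incident photon momentum minus scattered photon momentum)

Photon momentum magnitudes (p = h/λ = E/c):
λ₀ = hc/E₀ = 4.1397 pm → p₀ = h/λ₀ = 1.6006e-22 kg·m/s
Δλ = λ_C(1 − cos 107°) = 3.1357 pm
λ' = 7.2754 pm → p' = h/λ' = 9.1075e-23 kg·m/s

The scattered photon makes angle θ = 107° with the incident direction, so by the law of cosines:
|p⃗_e|² = p₀² + p'² − 2p₀p'cos θ
|p⃗_e|² = (1.6006e-22)² + (9.1075e-23)² − 2·1.6006e-22·9.1075e-23·cos(107°)
|p⃗_e| = 2.0601e-22 kg·m/s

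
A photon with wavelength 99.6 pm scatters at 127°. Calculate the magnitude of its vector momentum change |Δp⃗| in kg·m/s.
1.1684e-23 kg·m/s

Photon momentum magnitude is p = h/λ.

Initial momentum:
p₀ = h/λ = 6.6261e-34/9.9600e-11 = 6.6527e-24 kg·m/s

After scattering:
λ' = λ + Δλ = 99.6 + 3.8865 = 103.4865 pm
p' = h/λ' = 6.6261e-34/1.0349e-10 = 6.4028e-24 kg·m/s

Momentum is a vector; the scattered photon's direction makes angle θ = 127° with the incident direction. The magnitude of the vector change Δp⃗ = p⃗₀ − p⃗' is found from the law of cosines:
|Δp⃗|² = p₀² + p'² − 2p₀p'cos θ
|Δp⃗|² = (6.6527e-24)² + (6.4028e-24)² − 2·6.6527e-24·6.4028e-24·cos(127°)
|Δp⃗| = 1.1684e-23 kg·m/s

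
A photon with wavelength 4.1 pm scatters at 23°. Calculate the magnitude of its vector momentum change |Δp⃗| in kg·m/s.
6.3393e-23 kg·m/s

Photon momentum magnitude is p = h/λ.

Initial momentum:
p₀ = h/λ = 6.6261e-34/4.1000e-12 = 1.6161e-22 kg·m/s

After scattering:
λ' = λ + Δλ = 4.1 + 0.1929 = 4.2929 pm
p' = h/λ' = 6.6261e-34/4.2929e-12 = 1.5435e-22 kg·m/s

Momentum is a vector; the scattered photon's direction makes angle θ = 23° with the incident direction. The magnitude of the vector change Δp⃗ = p⃗₀ − p⃗' is found from the law of cosines:
|Δp⃗|² = p₀² + p'² − 2p₀p'cos θ
|Δp⃗|² = (1.6161e-22)² + (1.5435e-22)² − 2·1.6161e-22·1.5435e-22·cos(23°)
|Δp⃗| = 6.3393e-23 kg·m/s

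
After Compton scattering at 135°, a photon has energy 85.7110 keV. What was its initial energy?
120.1001 keV

Convert final energy to wavelength (hc ≈ 1239.842 keV·pm):
λ' = hc/E' = 1239.842 / 85.7110 = 14.4654 pm

Calculate the Compton shift:
Δλ = λ_C(1 - cos(135°))
Δλ = 2.4263 × (1 - cos(135°))
Δλ = 4.1420 pm

Initial wavelength:
λ = λ' - Δλ = 14.4654 - 4.1420 = 10.3234 pm

Initial energy:
E = hc/λ = 1239.842 / 10.3234 = 120.1001 keV

(Intermediate values are shown rounded; full precision is carried through to the final answer.)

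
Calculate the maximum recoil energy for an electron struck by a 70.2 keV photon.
15.1306 keV

Maximum energy transfer occurs at θ = 180° (backscattering).

Initial photon: E₀ = 70.2 keV → λ₀ = 17.6616 pm

Maximum Compton shift (at 180°):
Δλ_max = 2λ_C = 2 × 2.4263 = 4.8526 pm

Final wavelength:
λ' = 17.6616 + 4.8526 = 22.5142 pm

Minimum photon energy (maximum energy to electron):
E'_min = hc/λ' = 55.0694 keV

Maximum electron kinetic energy:
K_max = E₀ - E'_min = 70.2000 - 55.0694 = 15.1306 keV

(Intermediate values are shown rounded; full precision is carried through to the final answer.)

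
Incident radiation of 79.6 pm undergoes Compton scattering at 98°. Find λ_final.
82.3640 pm

Using the Compton scattering formula:
λ' = λ + Δλ = λ + λ_C(1 - cos θ)

Given:
- Initial wavelength λ = 79.6 pm
- Scattering angle θ = 98°
- Compton wavelength λ_C ≈ 2.4263 pm

Calculate the shift:
Δλ = 2.4263 × (1 - cos(98°))
Δλ = 2.4263 × 1.1392
Δλ = 2.7640 pm

Final wavelength:
λ' = 79.6 + 2.7640 = 82.3640 pm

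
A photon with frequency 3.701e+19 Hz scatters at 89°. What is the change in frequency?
8.416e+18 Hz (decrease)

Convert frequency to wavelength (c = 299792458 m/s):
λ₀ = c/f₀ = 299792458/3.701e+19 = 8.1003096e-12 m = 8.1003 pm

Calculate Compton shift:
Δλ = λ_C(1 - cos(89°)) = 2.3840 pm

Final wavelength:
λ' = λ₀ + Δλ = 8.1003 + 2.3840 = 10.4843 pm

Final frequency:
f' = c/λ' = 299792458/1.0484275e-11 = 2.8594487e+19 Hz

Frequency shift (decrease):
Δf = f₀ - f' = 3.701e+19 - 2.8594487e+19 = 8.416e+18 Hz

(Intermediate values are shown rounded; full precision is carried through to the final answer.)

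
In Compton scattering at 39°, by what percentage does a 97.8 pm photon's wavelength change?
0.5529%

Calculate the Compton shift:
Δλ = λ_C(1 - cos(39°))
Δλ = 2.4263 × (1 - cos(39°))
Δλ = 2.4263 × 0.2229
Δλ = 0.5407 pm

Percentage change:
(Δλ/λ₀) × 100 = (0.5407/97.8) × 100
= 0.5529%

(Intermediate values are shown rounded; full precision is carried through to the final answer.)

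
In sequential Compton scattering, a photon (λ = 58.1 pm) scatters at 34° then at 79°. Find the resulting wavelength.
60.4782 pm

Apply Compton shift twice:

First scattering at θ₁ = 34°:
Δλ₁ = λ_C(1 - cos(34°))
Δλ₁ = 2.4263 × 0.1710
Δλ₁ = 0.4148 pm

After first scattering:
λ₁ = 58.1 + 0.4148 = 58.5148 pm

Second scattering at θ₂ = 79°:
Δλ₂ = λ_C(1 - cos(79°))
Δλ₂ = 2.4263 × 0.8092
Δλ₂ = 1.9633 pm

Final wavelength:
λ₂ = 58.5148 + 1.9633 = 60.4782 pm

Total shift: Δλ_total = 0.4148 + 1.9633 = 2.3782 pm

(Intermediate values are shown rounded; full precision is carried through to the final answer.)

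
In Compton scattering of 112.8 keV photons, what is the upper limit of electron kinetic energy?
34.5475 keV

Maximum energy transfer occurs at θ = 180° (backscattering).

Initial photon: E₀ = 112.8 keV → λ₀ = 10.9915 pm

Maximum Compton shift (at 180°):
Δλ_max = 2λ_C = 2 × 2.4263 = 4.8526 pm

Final wavelength:
λ' = 10.9915 + 4.8526 = 15.8441 pm

Minimum photon energy (maximum energy to electron):
E'_min = hc/λ' = 78.2525 keV

Maximum electron kinetic energy:
K_max = E₀ - E'_min = 112.8000 - 78.2525 = 34.5475 keV

(Intermediate values are shown rounded; full precision is carried through to the final answer.)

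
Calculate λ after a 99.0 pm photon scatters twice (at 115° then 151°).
107.0001 pm

Apply Compton shift twice:

First scattering at θ₁ = 115°:
Δλ₁ = λ_C(1 - cos(115°))
Δλ₁ = 2.4263 × 1.4226
Δλ₁ = 3.4517 pm

After first scattering:
λ₁ = 99.0 + 3.4517 = 102.4517 pm

Second scattering at θ₂ = 151°:
Δλ₂ = λ_C(1 - cos(151°))
Δλ₂ = 2.4263 × 1.8746
Δλ₂ = 4.5484 pm

Final wavelength:
λ₂ = 102.4517 + 4.5484 = 107.0001 pm

Total shift: Δλ_total = 3.4517 + 4.5484 = 8.0001 pm

(Intermediate values are shown rounded; full precision is carried through to the final answer.)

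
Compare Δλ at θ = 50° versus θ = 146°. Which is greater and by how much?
146° produces the larger shift by a factor of 5.120

Calculate both shifts using Δλ = λ_C(1 - cos θ):

For θ₁ = 50°:
Δλ₁ = 2.4263 × (1 - cos(50°))
Δλ₁ = 2.4263 × 0.3572
Δλ₁ = 0.8667 pm

For θ₂ = 146°:
Δλ₂ = 2.4263 × (1 - cos(146°))
Δλ₂ = 2.4263 × 1.8290
Δλ₂ = 4.4378 pm

The 146° angle produces the larger shift.
Ratio: 4.4378/0.8667 = 5.120

(Intermediate values are shown rounded; full precision is carried through to the final answer.)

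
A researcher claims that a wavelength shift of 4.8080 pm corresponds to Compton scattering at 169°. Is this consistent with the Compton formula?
Yes, consistent

Calculate the expected shift for θ = 169°:

Δλ_expected = λ_C(1 - cos(169°))
Δλ_expected = 2.4263 × (1 - cos(169°))
Δλ_expected = 2.4263 × 1.9816
Δλ_expected = 4.8080 pm

Given shift: 4.8080 pm
Expected shift: 4.8080 pm
Difference: 0.0000 pm

The values match. This is consistent with Compton scattering at the stated angle.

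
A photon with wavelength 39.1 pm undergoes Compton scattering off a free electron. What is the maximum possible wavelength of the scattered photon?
43.9526 pm (at θ = 180°)

The Compton shift is Δλ = λ_C(1 − cos θ).

Since cos θ ranges from −1 to 1, the factor (1 − cos θ) ranges from 0 to 2; the maximum shift occurs at θ = 180° (backscattering):
Δλ_max = 2λ_C = 2 × 2.4263 pm = 4.8526 pm

Maximum scattered wavelength:
λ'_max = λ₀ + Δλ_max = 39.1 + 4.8526 = 43.9526 pm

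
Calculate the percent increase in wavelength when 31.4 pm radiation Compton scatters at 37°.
1.5560%

Calculate the Compton shift:
Δλ = λ_C(1 - cos(37°))
Δλ = 2.4263 × (1 - cos(37°))
Δλ = 2.4263 × 0.2014
Δλ = 0.4886 pm

Percentage change:
(Δλ/λ₀) × 100 = (0.4886/31.4) × 100
= 1.5560%

(Intermediate values are shown rounded; full precision is carried through to the final answer.)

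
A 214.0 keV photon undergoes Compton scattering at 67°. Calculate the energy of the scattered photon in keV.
170.4970 keV

First convert energy to wavelength:
λ = hc/E, with hc ≈ 1239.842 keV·pm (i.e. 1239.842 eV·nm)

For E = 214.0 keV = 214000 eV:
λ = 1239.842 keV·pm / 214.0 keV
λ = 5.7937 pm

Calculate the Compton shift:
Δλ = λ_C(1 - cos(67°)) = 2.4263 × 0.6093
Δλ = 1.4783 pm

Final wavelength:
λ' = 5.7937 + 1.4783 = 7.2719 pm

Final energy:
E' = hc/λ' = 1239.842 / 7.2719 = 170.4970 keV

(Intermediate values are shown rounded; full precision is carried through to the final answer.)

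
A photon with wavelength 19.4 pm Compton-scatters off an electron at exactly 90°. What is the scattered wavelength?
21.8263 pm

Using the Compton formula: λ' = λ + λ_C(1 − cos θ)

For θ = 90°, cos θ = 0 (exact) = 0.0000, so:
1 − cos 90° = 1 − (0) = 1.0000

Δλ = λ_C × 1.0000 = 2.4263 × 1.0000 = 2.4263 pm

λ' = 19.4 + 2.4263 = 21.8263 pm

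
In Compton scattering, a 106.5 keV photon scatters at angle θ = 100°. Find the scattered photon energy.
85.5692 keV

First convert energy to wavelength:
λ = hc/E, with hc ≈ 1239.842 keV·pm (i.e. 1239.842 eV·nm)

For E = 106.5 keV = 106500 eV:
λ = 1239.842 keV·pm / 106.5 keV
λ = 11.6417 pm

Calculate the Compton shift:
Δλ = λ_C(1 - cos(100°)) = 2.4263 × 1.1736
Δλ = 2.8476 pm

Final wavelength:
λ' = 11.6417 + 2.8476 = 14.4893 pm

Final energy:
E' = hc/λ' = 1239.842 / 14.4893 = 85.5692 keV

(Intermediate values are shown rounded; full precision is carried through to the final answer.)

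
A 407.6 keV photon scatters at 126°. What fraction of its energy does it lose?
0.5588 (or 55.88%)

Calculate initial and final photon energies:

Initial: E₀ = 407.6 keV → λ₀ = 3.0418 pm
Compton shift: Δλ = 3.8525 pm
Final wavelength: λ' = 6.8943 pm
Final energy: E' = 179.8366 keV

Fractional energy loss:
(E₀ - E')/E₀ = (407.6000 - 179.8366)/407.6000
= 227.7634/407.6000
= 0.5588
= 55.88%

(Intermediate values are shown rounded; full precision is carried through to the final answer.)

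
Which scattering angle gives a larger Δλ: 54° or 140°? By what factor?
140° produces the larger shift by a factor of 4.284

Calculate both shifts using Δλ = λ_C(1 - cos θ):

For θ₁ = 54°:
Δλ₁ = 2.4263 × (1 - cos(54°))
Δλ₁ = 2.4263 × 0.4122
Δλ₁ = 1.0002 pm

For θ₂ = 140°:
Δλ₂ = 2.4263 × (1 - cos(140°))
Δλ₂ = 2.4263 × 1.7660
Δλ₂ = 4.2850 pm

The 140° angle produces the larger shift.
Ratio: 4.2850/1.0002 = 4.284

(Intermediate values are shown rounded; full precision is carried through to the final answer.)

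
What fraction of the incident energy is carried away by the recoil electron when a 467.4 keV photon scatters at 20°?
0.0523 (or 5.23%)

Calculate initial and final photon energies:

Initial: E₀ = 467.4 keV → λ₀ = 2.6526 pm
Compton shift: Δλ = 0.1463 pm
Final wavelength: λ' = 2.7990 pm
Final energy: E' = 442.9652 keV

Fractional energy loss:
(E₀ - E')/E₀ = (467.4000 - 442.9652)/467.4000
= 24.4348/467.4000
= 0.0523
= 5.23%

(Intermediate values are shown rounded; full precision is carried through to the final answer.)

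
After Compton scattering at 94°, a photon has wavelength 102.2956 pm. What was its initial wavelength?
99.7000 pm

From λ' = λ + Δλ, we have λ = λ' - Δλ

First calculate the Compton shift:
Δλ = λ_C(1 - cos θ)
Δλ = 2.4263 × (1 - cos(94°))
Δλ = 2.4263 × 1.0698
Δλ = 2.5956 pm

Initial wavelength:
λ = λ' - Δλ
λ = 102.2956 - 2.5956
λ = 99.7000 pm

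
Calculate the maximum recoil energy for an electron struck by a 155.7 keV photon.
58.9555 keV

Maximum energy transfer occurs at θ = 180° (backscattering).

Initial photon: E₀ = 155.7 keV → λ₀ = 7.9630 pm

Maximum Compton shift (at 180°):
Δλ_max = 2λ_C = 2 × 2.4263 = 4.8526 pm

Final wavelength:
λ' = 7.9630 + 4.8526 = 12.8156 pm

Minimum photon energy (maximum energy to electron):
E'_min = hc/λ' = 96.7445 keV

Maximum electron kinetic energy:
K_max = E₀ - E'_min = 155.7000 - 96.7445 = 58.9555 keV

(Intermediate values are shown rounded; full precision is carried through to the final answer.)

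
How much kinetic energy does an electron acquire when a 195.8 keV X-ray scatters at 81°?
47.8287 keV

By energy conservation: K_e = E_initial - E_final

First find the scattered photon energy:
Initial wavelength: λ = hc/E = 6.3322 pm
Compton shift: Δλ = λ_C(1 - cos(81°)) = 2.0468 pm
Final wavelength: λ' = 6.3322 + 2.0468 = 8.3789 pm
Final photon energy: E' = hc/λ' = 147.9713 keV

Electron kinetic energy:
K_e = E - E' = 195.8000 - 147.9713 = 47.8287 keV

(Intermediate values are shown rounded; full precision is carried through to the final answer.)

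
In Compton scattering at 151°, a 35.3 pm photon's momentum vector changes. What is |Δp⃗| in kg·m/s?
3.4276e-23 kg·m/s

Photon momentum magnitude is p = h/λ.

Initial momentum:
p₀ = h/λ = 6.6261e-34/3.5300e-11 = 1.8771e-23 kg·m/s

After scattering:
λ' = λ + Δλ = 35.3 + 4.5484 = 39.8484 pm
p' = h/λ' = 6.6261e-34/3.9848e-11 = 1.6628e-23 kg·m/s

Momentum is a vector; the scattered photon's direction makes angle θ = 151° with the incident direction. The magnitude of the vector change Δp⃗ = p⃗₀ − p⃗' is found from the law of cosines:
|Δp⃗|² = p₀² + p'² − 2p₀p'cos θ
|Δp⃗|² = (1.8771e-23)² + (1.6628e-23)² − 2·1.8771e-23·1.6628e-23·cos(151°)
|Δp⃗| = 3.4276e-23 kg·m/s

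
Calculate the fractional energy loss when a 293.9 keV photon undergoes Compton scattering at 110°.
0.4356 (or 43.56%)

Calculate initial and final photon energies:

Initial: E₀ = 293.9 keV → λ₀ = 4.2186 pm
Compton shift: Δλ = 3.2562 pm
Final wavelength: λ' = 7.4747 pm
Final energy: E' = 165.8709 keV

Fractional energy loss:
(E₀ - E')/E₀ = (293.9000 - 165.8709)/293.9000
= 128.0291/293.9000
= 0.4356
= 43.56%

(Intermediate values are shown rounded; full precision is carried through to the final answer.)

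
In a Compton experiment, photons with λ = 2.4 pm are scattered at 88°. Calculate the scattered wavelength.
4.7416 pm

Using the Compton scattering formula:
λ' = λ + Δλ = λ + λ_C(1 - cos θ)

Given:
- Initial wavelength λ = 2.4 pm
- Scattering angle θ = 88°
- Compton wavelength λ_C ≈ 2.4263 pm

Calculate the shift:
Δλ = 2.4263 × (1 - cos(88°))
Δλ = 2.4263 × 0.9651
Δλ = 2.3416 pm

Final wavelength:
λ' = 2.4 + 2.3416 = 4.7416 pm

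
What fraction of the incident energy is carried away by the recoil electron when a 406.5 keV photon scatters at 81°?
0.4016 (or 40.16%)

Calculate initial and final photon energies:

Initial: E₀ = 406.5 keV → λ₀ = 3.0500 pm
Compton shift: Δλ = 2.0468 pm
Final wavelength: λ' = 5.0968 pm
Final energy: E' = 243.2592 keV

Fractional energy loss:
(E₀ - E')/E₀ = (406.5000 - 243.2592)/406.5000
= 163.2408/406.5000
= 0.4016
= 40.16%

(Intermediate values are shown rounded; full precision is carried through to the final answer.)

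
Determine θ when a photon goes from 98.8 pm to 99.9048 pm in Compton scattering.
57.00°

First find the wavelength shift:
Δλ = λ' - λ = 99.9048 - 98.8 = 1.1048 pm

Using Δλ = λ_C(1 - cos θ), with λ_C = h/(m_e·c) ≈ 2.42631024 pm:
cos θ = 1 - Δλ/λ_C
cos θ = 1 - 1.1048/2.42631024
cos θ = 0.544658

θ = arccos(0.544658)
θ = 57.00°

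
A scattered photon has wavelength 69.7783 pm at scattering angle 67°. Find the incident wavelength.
68.3000 pm

From λ' = λ + Δλ, we have λ = λ' - Δλ

First calculate the Compton shift:
Δλ = λ_C(1 - cos θ)
Δλ = 2.4263 × (1 - cos(67°))
Δλ = 2.4263 × 0.6093
Δλ = 1.4783 pm

Initial wavelength:
λ = λ' - Δλ
λ = 69.7783 - 1.4783
λ = 68.3000 pm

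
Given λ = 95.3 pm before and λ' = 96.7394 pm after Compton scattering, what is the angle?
66.00°

First find the wavelength shift:
Δλ = λ' - λ = 96.7394 - 95.3 = 1.4394 pm

Using Δλ = λ_C(1 - cos θ), with λ_C = h/(m_e·c) ≈ 2.42631024 pm:
cos θ = 1 - Δλ/λ_C
cos θ = 1 - 1.4394/2.42631024
cos θ = 0.406754

θ = arccos(0.406754)
θ = 66.00°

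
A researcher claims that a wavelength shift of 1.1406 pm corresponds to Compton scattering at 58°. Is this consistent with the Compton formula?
Yes, consistent

Calculate the expected shift for θ = 58°:

Δλ_expected = λ_C(1 - cos(58°))
Δλ_expected = 2.4263 × (1 - cos(58°))
Δλ_expected = 2.4263 × 0.4701
Δλ_expected = 1.1406 pm

Given shift: 1.1406 pm
Expected shift: 1.1406 pm
Difference: 0.0000 pm

The values match. This is consistent with Compton scattering at the stated angle.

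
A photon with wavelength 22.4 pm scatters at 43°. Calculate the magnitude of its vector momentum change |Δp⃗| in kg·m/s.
2.1390e-23 kg·m/s

Photon momentum magnitude is p = h/λ.

Initial momentum:
p₀ = h/λ = 6.6261e-34/2.2400e-11 = 2.9581e-23 kg·m/s

After scattering:
λ' = λ + Δλ = 22.4 + 0.6518 = 23.0518 pm
p' = h/λ' = 6.6261e-34/2.3052e-11 = 2.8744e-23 kg·m/s

Momentum is a vector; the scattered photon's direction makes angle θ = 43° with the incident direction. The magnitude of the vector change Δp⃗ = p⃗₀ − p⃗' is found from the law of cosines:
|Δp⃗|² = p₀² + p'² − 2p₀p'cos θ
|Δp⃗|² = (2.9581e-23)² + (2.8744e-23)² − 2·2.9581e-23·2.8744e-23·cos(43°)
|Δp⃗| = 2.1390e-23 kg·m/s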